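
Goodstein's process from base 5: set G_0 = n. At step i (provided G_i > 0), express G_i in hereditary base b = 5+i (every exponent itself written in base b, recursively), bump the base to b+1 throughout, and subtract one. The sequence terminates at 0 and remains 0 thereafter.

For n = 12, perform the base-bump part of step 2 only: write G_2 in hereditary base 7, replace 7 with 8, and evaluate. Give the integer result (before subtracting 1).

16

step 0: 12 = 2·5 + 2; sub 6 for 5: 2·6 + 2; = 14; G_1 = 14−1 = 13
step 1: 13 = 2·6 + 1; sub 7 for 6: 2·7 + 1; = 15; G_2 = 15−1 = 14
step 2: 14 = 2·7; sub 8 for 7: 2·8; = 16; G_3 = 16−1 = 15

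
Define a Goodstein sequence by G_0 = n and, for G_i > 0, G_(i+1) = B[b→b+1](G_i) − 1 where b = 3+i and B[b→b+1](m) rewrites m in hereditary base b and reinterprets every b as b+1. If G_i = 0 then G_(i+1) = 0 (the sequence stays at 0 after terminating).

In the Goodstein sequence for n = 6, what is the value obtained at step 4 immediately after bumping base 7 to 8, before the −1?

G_0 = 6. HB_3(6) = 2·3. Bump = 8. G_1 = 7.
G_1 = 7. HB_4(7) = 4 + 3. Bump = 8. G_2 = 7.
G_2 = 7. HB_5(7) = 5 + 2. Bump = 8. G_3 = 7.
G_3 = 7. HB_6(7) = 6 + 1. Bump = 8. G_4 = 7.
G_4 = 7. HB_7(7) = 7. Bump = 8. G_5 = 7.

8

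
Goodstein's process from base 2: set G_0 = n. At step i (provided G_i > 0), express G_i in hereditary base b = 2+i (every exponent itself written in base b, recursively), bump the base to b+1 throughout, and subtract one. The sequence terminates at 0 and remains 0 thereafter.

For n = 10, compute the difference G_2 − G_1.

10 —HB2→ 2^(2 + 1) + 2 —bump→ 3^(3 + 1) + 3 = 84 —(−1)→ 83
83 —HB3→ 3^(3 + 1) + 2 —bump→ 4^(4 + 1) + 2 = 1026 —(−1)→ 1025

942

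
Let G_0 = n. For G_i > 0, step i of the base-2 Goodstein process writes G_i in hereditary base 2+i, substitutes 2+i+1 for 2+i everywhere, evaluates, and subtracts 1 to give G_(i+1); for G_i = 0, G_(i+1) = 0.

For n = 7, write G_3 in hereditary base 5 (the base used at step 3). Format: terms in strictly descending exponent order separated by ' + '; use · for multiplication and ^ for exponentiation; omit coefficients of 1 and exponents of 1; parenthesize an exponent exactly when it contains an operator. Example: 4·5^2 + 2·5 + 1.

5^5 + 2

step 0: 7 = 2^2 + 2 + 1; sub 3 for 2: 3^3 + 3 + 1; = 31; G_1 = 31−1 = 30
step 1: 30 = 3^3 + 3; sub 4 for 3: 4^4 + 4; = 260; G_2 = 260−1 = 259
step 2: 259 = 4^4 + 3; sub 5 for 4: 5^5 + 3; = 3128; G_3 = 3128−1 = 3127
step 3: 3127 = 5^5 + 2; sub 6 for 5: 6^6 + 2; = 46658; G_4 = 46658−1 = 46657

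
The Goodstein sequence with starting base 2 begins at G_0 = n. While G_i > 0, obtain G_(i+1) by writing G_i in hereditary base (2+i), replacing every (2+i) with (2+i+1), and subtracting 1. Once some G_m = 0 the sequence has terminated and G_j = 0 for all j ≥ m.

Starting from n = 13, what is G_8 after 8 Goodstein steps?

100000003325

base 2: 13 = 2^(2 + 1) + 2^2 + 1; at 3: 3^(3 + 1) + 3^3 + 1 = 109; next = 108
base 3: 108 = 3^(3 + 1) + 3^3; at 4: 4^(4 + 1) + 4^4 = 1280; next = 1279
base 4: 1279 = 4^(4 + 1) + 3·4^3 + 3·4^2 + 3·4 + 3; at 5: 5^(5 + 1) + 3·5^3 + 3·5^2 + 3·5 + 3 = 16093; next = 16092
base 5: 16092 = 5^(5 + 1) + 3·5^3 + 3·5^2 + 3·5 + 2; at 6: 6^(6 + 1) + 3·6^3 + 3·6^2 + 3·6 + 2 = 280712; next = 280711
base 6: 280711 = 6^(6 + 1) + 3·6^3 + 3·6^2 + 3·6 + 1; at 7: 7^(7 + 1) + 3·7^3 + 3·7^2 + 3·7 + 1 = 5765999; next = 5765998
base 7: 5765998 = 7^(7 + 1) + 3·7^3 + 3·7^2 + 3·7; at 8: 8^(8 + 1) + 3·8^3 + 3·8^2 + 3·8 = 134219480; next = 134219479
base 8: 134219479 = 8^(8 + 1) + 3·8^3 + 3·8^2 + 2·8 + 7; at 9: 9^(9 + 1) + 3·9^3 + 3·9^2 + 2·9 + 7 = 3486786856; next = 3486786855
base 9: 3486786855 = 9^(9 + 1) + 3·9^3 + 3·9^2 + 2·9 + 6; at 10: 10^(10 + 1) + 3·10^3 + 3·10^2 + 2·10 + 6 = 100000003326; next = 100000003325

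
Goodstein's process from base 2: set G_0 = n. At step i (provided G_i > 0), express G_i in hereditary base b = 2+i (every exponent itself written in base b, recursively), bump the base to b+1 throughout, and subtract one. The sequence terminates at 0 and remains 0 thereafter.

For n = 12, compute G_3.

15685

G_0 = 12. HB_2(12) = 2^(2 + 1) + 2^2. Bump = 108. G_1 = 107.
G_1 = 107. HB_3(107) = 3^(3 + 1) + 2·3^2 + 2·3 + 2. Bump = 1066. G_2 = 1065.
G_2 = 1065. HB_4(1065) = 4^(4 + 1) + 2·4^2 + 2·4 + 1. Bump = 15686. G_3 = 15685.
G_3 = 15685. HB_5(15685) = 5^(5 + 1) + 2·5^2 + 2·5. Bump = 280020. G_4 = 280019.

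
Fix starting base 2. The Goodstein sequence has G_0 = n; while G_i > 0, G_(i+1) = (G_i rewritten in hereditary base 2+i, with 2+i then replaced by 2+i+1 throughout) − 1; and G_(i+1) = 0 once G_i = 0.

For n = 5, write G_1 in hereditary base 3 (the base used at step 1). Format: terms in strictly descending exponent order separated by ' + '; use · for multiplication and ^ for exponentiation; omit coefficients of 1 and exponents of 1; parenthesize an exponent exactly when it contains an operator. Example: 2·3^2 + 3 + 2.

[0] 5 ≡ 2^2 + 1 (base 2). Lift 3: 28. −1: 27.
[1] 27 ≡ 3^3 (base 3). Lift 4: 256. −1: 255.

3^3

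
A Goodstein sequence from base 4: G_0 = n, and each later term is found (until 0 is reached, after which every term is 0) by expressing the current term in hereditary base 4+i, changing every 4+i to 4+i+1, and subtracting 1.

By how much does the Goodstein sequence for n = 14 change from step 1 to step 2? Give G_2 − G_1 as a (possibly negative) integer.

14 —HB4→ 3·4 + 2 —bump→ 3·5 + 2 = 17 —(−1)→ 16
16 —HB5→ 3·5 + 1 —bump→ 3·6 + 1 = 19 —(−1)→ 18

2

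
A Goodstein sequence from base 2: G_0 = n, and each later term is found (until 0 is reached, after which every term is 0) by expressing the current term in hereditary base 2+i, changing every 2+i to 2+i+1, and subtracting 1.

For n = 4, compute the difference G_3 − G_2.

19

4 —HB2→ 2^2 —bump→ 3^3 = 27 —(−1)→ 26
26 —HB3→ 2·3^2 + 2·3 + 2 —bump→ 2·4^2 + 2·4 + 2 = 42 —(−1)→ 41
41 —HB4→ 2·4^2 + 2·4 + 1 —bump→ 2·5^2 + 2·5 + 1 = 61 —(−1)→ 60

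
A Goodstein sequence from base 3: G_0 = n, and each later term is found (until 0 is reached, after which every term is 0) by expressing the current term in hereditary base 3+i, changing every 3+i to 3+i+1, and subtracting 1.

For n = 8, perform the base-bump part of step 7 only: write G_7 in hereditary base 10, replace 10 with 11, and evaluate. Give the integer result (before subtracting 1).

step 0: 8 = 2·3 + 2; sub 4 for 3: 2·4 + 2; = 10; G_1 = 10−1 = 9
step 1: 9 = 2·4 + 1; sub 5 for 4: 2·5 + 1; = 11; G_2 = 11−1 = 10
step 2: 10 = 2·5; sub 6 for 5: 2·6; = 12; G_3 = 12−1 = 11
step 3: 11 = 6 + 5; sub 7 for 6: 7 + 5; = 12; G_4 = 12−1 = 11
step 4: 11 = 7 + 4; sub 8 for 7: 8 + 4; = 12; G_5 = 12−1 = 11
step 5: 11 = 8 + 3; sub 9 for 8: 9 + 3; = 12; G_6 = 12−1 = 11
step 6: 11 = 9 + 2; sub 10 for 9: 10 + 2; = 12; G_7 = 12−1 = 11
step 7: 11 = 10 + 1; sub 11 for 10: 11 + 1; = 12; G_8 = 12−1 = 11

12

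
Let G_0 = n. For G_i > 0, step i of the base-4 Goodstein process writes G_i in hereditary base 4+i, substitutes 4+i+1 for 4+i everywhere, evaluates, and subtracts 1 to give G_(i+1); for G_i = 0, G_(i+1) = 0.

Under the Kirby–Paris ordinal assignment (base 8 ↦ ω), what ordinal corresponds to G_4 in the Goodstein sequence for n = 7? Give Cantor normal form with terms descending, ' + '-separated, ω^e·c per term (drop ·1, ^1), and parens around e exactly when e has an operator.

7

G_0=7  [base 4] 4 + 3  →[4↦5]→  5 + 3 = 8  −1 ⇒ G_1=7
G_1=7  [base 5] 5 + 2  →[5↦6]→  6 + 2 = 8  −1 ⇒ G_2=7
G_2=7  [base 6] 6 + 1  →[6↦7]→  7 + 1 = 8  −1 ⇒ G_3=7
G_3=7  [base 7] 7  →[7↦8]→  8 = 8  −1 ⇒ G_4=7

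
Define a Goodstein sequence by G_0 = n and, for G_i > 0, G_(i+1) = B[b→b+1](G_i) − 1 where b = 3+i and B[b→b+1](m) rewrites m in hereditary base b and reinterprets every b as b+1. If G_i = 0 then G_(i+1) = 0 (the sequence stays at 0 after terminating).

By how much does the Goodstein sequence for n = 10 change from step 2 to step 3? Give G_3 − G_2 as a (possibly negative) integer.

3

[0] 10 ≡ 3^2 + 1 (base 3). Lift 4: 17. −1: 16.
[1] 16 ≡ 4^2 (base 4). Lift 5: 25. −1: 24.
[2] 24 ≡ 4·5 + 4 (base 5). Lift 6: 28. −1: 27.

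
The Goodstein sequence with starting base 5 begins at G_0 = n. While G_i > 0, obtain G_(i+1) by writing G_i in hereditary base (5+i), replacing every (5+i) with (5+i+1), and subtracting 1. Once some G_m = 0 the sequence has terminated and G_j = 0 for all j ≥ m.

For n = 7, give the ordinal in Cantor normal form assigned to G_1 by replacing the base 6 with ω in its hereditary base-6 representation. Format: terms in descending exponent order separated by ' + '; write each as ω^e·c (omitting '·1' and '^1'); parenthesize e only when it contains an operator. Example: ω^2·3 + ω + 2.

ω + 1

i=0: 7 = 5 + 2 (b=5); 5→6: 6 + 2 = 8; 8−1 = 7
i=1: 7 = 6 + 1 (b=6); 6→7: 7 + 1 = 8; 8−1 = 7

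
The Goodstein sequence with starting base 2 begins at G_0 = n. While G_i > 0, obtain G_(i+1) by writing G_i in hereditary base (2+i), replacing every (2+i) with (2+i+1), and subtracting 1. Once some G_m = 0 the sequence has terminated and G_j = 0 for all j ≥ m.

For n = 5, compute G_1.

i=0: 5 = 2^2 + 1 (b=2); 2→3: 3^3 + 1 = 28; 28−1 = 27
i=1: 27 = 3^3 (b=3); 3→4: 4^4 = 256; 256−1 = 255

27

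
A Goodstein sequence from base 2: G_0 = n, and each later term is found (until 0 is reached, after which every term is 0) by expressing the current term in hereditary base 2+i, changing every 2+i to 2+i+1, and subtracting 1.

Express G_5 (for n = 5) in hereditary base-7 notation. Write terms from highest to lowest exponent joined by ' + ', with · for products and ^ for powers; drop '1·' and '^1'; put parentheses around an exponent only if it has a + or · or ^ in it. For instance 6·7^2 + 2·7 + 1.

G_0 = 5. HB_2(5) = 2^2 + 1. Bump = 28. G_1 = 27.
G_1 = 27. HB_3(27) = 3^3. Bump = 256. G_2 = 255.
G_2 = 255. HB_4(255) = 3·4^3 + 3·4^2 + 3·4 + 3. Bump = 468. G_3 = 467.
G_3 = 467. HB_5(467) = 3·5^3 + 3·5^2 + 3·5 + 2. Bump = 776. G_4 = 775.
G_4 = 775. HB_6(775) = 3·6^3 + 3·6^2 + 3·6 + 1. Bump = 1198. G_5 = 1197.

3·7^3 + 3·7^2 + 3·7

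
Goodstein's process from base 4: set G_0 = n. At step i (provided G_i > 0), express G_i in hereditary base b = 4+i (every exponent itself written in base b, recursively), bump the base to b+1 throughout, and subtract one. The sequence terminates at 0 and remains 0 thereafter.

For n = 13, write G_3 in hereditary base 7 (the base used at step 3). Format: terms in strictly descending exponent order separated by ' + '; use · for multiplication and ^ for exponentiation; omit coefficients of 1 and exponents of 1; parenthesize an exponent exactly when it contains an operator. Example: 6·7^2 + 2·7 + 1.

2·7 + 4

[0] 13 ≡ 3·4 + 1 (base 4). Lift 5: 16. −1: 15.
[1] 15 ≡ 3·5 (base 5). Lift 6: 18. −1: 17.
[2] 17 ≡ 2·6 + 5 (base 6). Lift 7: 19. −1: 18.
[3] 18 ≡ 2·7 + 4 (base 7). Lift 8: 20. −1: 19.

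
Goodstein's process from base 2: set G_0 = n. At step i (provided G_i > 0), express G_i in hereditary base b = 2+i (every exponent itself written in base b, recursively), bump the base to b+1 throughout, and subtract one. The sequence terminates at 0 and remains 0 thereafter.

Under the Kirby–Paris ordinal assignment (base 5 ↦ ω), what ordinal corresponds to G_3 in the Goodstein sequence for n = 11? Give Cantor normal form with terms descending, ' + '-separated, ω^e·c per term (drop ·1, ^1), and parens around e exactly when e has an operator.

ω^(ω + 1) + 2

step 0: 11 = 2^(2 + 1) + 2 + 1; sub 3 for 2: 3^(3 + 1) + 3 + 1; = 85; G_1 = 85−1 = 84
step 1: 84 = 3^(3 + 1) + 3; sub 4 for 3: 4^(4 + 1) + 4; = 1028; G_2 = 1028−1 = 1027
step 2: 1027 = 4^(4 + 1) + 3; sub 5 for 4: 5^(5 + 1) + 3; = 15628; G_3 = 15628−1 = 15627
step 3: 15627 = 5^(5 + 1) + 2; sub 6 for 5: 6^(6 + 1) + 2; = 279938; G_4 = 279938−1 = 279937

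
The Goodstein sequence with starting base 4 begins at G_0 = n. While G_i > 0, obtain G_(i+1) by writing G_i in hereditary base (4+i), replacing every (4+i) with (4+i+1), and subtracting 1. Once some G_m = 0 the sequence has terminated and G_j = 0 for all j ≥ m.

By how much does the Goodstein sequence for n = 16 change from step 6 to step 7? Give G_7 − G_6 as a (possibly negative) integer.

16 —HB4→ 4^2 —bump→ 5^2 = 25 —(−1)→ 24
24 —HB5→ 4·5 + 4 —bump→ 4·6 + 4 = 28 —(−1)→ 27
27 —HB6→ 4·6 + 3 —bump→ 4·7 + 3 = 31 —(−1)→ 30
30 —HB7→ 4·7 + 2 —bump→ 4·8 + 2 = 34 —(−1)→ 33
33 —HB8→ 4·8 + 1 —bump→ 4·9 + 1 = 37 —(−1)→ 36
36 —HB9→ 4·9 —bump→ 4·10 = 40 —(−1)→ 39
39 —HB10→ 3·10 + 9 —bump→ 3·11 + 9 = 42 —(−1)→ 41

2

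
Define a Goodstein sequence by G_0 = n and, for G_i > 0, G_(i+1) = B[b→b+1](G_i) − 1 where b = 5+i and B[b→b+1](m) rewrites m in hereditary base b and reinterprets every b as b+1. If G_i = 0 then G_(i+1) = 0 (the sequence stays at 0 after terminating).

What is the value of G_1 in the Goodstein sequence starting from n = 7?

G_0 = 7. HB_5(7) = 5 + 2. Bump = 8. G_1 = 7.
G_1 = 7. HB_6(7) = 6 + 1. Bump = 8. G_2 = 7.

7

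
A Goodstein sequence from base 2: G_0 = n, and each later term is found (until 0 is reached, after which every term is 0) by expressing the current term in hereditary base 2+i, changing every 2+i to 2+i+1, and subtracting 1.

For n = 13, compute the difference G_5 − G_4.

base 2: 13 = 2^(2 + 1) + 2^2 + 1; at 3: 3^(3 + 1) + 3^3 + 1 = 109; next = 108
base 3: 108 = 3^(3 + 1) + 3^3; at 4: 4^(4 + 1) + 4^4 = 1280; next = 1279
base 4: 1279 = 4^(4 + 1) + 3·4^3 + 3·4^2 + 3·4 + 3; at 5: 5^(5 + 1) + 3·5^3 + 3·5^2 + 3·5 + 3 = 16093; next = 16092
base 5: 16092 = 5^(5 + 1) + 3·5^3 + 3·5^2 + 3·5 + 2; at 6: 6^(6 + 1) + 3·6^3 + 3·6^2 + 3·6 + 2 = 280712; next = 280711
base 6: 280711 = 6^(6 + 1) + 3·6^3 + 3·6^2 + 3·6 + 1; at 7: 7^(7 + 1) + 3·7^3 + 3·7^2 + 3·7 + 1 = 5765999; next = 5765998

5485287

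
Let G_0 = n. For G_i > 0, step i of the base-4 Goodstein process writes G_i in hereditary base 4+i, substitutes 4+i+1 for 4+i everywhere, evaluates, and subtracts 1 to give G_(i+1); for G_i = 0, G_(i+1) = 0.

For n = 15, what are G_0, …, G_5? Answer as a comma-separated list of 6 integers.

step 0: 15 = 3·4 + 3; sub 5 for 4: 3·5 + 3; = 18; G_1 = 18−1 = 17
step 1: 17 = 3·5 + 2; sub 6 for 5: 3·6 + 2; = 20; G_2 = 20−1 = 19
step 2: 19 = 3·6 + 1; sub 7 for 6: 3·7 + 1; = 22; G_3 = 22−1 = 21
step 3: 21 = 3·7; sub 8 for 7: 3·8; = 24; G_4 = 24−1 = 23
step 4: 23 = 2·8 + 7; sub 9 for 8: 2·9 + 7; = 25; G_5 = 25−1 = 24

15, 17, 19, 21, 23, 24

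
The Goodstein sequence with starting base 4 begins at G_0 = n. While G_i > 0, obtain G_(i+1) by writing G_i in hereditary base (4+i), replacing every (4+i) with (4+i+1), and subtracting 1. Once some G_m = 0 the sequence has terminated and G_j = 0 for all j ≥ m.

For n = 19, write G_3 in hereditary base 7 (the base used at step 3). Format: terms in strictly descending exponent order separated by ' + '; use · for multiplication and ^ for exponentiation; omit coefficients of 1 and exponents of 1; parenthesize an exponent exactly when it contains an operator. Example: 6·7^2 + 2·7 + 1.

base 4: 19 = 4^2 + 3; at 5: 5^2 + 3 = 28; next = 27
base 5: 27 = 5^2 + 2; at 6: 6^2 + 2 = 38; next = 37
base 6: 37 = 6^2 + 1; at 7: 7^2 + 1 = 50; next = 49
base 7: 49 = 7^2; at 8: 8^2 = 64; next = 63

7^2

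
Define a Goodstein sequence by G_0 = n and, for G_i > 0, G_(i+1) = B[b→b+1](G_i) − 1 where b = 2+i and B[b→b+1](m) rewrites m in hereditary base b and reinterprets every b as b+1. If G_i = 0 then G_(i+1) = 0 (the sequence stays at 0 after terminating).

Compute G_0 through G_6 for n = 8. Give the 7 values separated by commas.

8, 80, 553, 6310, 93395, 1647195, 33554571

8 —HB2→ 2^(2 + 1) —bump→ 3^(3 + 1) = 81 —(−1)→ 80
80 —HB3→ 2·3^3 + 2·3^2 + 2·3 + 2 —bump→ 2·4^4 + 2·4^2 + 2·4 + 2 = 554 —(−1)→ 553
553 —HB4→ 2·4^4 + 2·4^2 + 2·4 + 1 —bump→ 2·5^5 + 2·5^2 + 2·5 + 1 = 6311 —(−1)→ 6310
6310 —HB5→ 2·5^5 + 2·5^2 + 2·5 —bump→ 2·6^6 + 2·6^2 + 2·6 = 93396 —(−1)→ 93395
93395 —HB6→ 2·6^6 + 2·6^2 + 6 + 5 —bump→ 2·7^7 + 2·7^2 + 7 + 5 = 1647196 —(−1)→ 1647195
1647195 —HB7→ 2·7^7 + 2·7^2 + 7 + 4 —bump→ 2·8^8 + 2·8^2 + 8 + 4 = 33554572 —(−1)→ 33554571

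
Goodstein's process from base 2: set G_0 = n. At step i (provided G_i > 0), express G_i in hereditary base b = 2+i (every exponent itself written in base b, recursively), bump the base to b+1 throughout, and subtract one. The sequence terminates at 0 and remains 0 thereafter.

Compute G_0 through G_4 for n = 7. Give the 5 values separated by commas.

7, 30, 259, 3127, 46657

7 —HB2→ 2^2 + 2 + 1 —bump→ 3^3 + 3 + 1 = 31 —(−1)→ 30
30 —HB3→ 3^3 + 3 —bump→ 4^4 + 4 = 260 —(−1)→ 259
259 —HB4→ 4^4 + 3 —bump→ 5^5 + 3 = 3128 —(−1)→ 3127
3127 —HB5→ 5^5 + 2 —bump→ 6^6 + 2 = 46658 —(−1)→ 46657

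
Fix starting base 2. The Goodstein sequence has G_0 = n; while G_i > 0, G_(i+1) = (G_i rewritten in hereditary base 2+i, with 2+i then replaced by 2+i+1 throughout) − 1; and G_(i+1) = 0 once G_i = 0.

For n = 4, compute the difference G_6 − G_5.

30

4 —HB2→ 2^2 —bump→ 3^3 = 27 —(−1)→ 26
26 —HB3→ 2·3^2 + 2·3 + 2 —bump→ 2·4^2 + 2·4 + 2 = 42 —(−1)→ 41
41 —HB4→ 2·4^2 + 2·4 + 1 —bump→ 2·5^2 + 2·5 + 1 = 61 —(−1)→ 60
60 —HB5→ 2·5^2 + 2·5 —bump→ 2·6^2 + 2·6 = 84 —(−1)→ 83
83 —HB6→ 2·6^2 + 6 + 5 —bump→ 2·7^2 + 7 + 5 = 110 —(−1)→ 109
109 —HB7→ 2·7^2 + 7 + 4 —bump→ 2·8^2 + 8 + 4 = 140 —(−1)→ 139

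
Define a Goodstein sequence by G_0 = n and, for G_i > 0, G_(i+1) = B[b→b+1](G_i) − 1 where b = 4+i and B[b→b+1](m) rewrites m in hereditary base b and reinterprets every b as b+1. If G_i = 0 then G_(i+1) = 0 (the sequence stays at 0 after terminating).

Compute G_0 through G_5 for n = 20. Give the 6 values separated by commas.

20, 29, 39, 51, 65, 81

i=0: 20 = 4^2 + 4 (b=4); 4→5: 5^2 + 5 = 30; 30−1 = 29
i=1: 29 = 5^2 + 4 (b=5); 5→6: 6^2 + 4 = 40; 40−1 = 39
i=2: 39 = 6^2 + 3 (b=6); 6→7: 7^2 + 3 = 52; 52−1 = 51
i=3: 51 = 7^2 + 2 (b=7); 7→8: 8^2 + 2 = 66; 66−1 = 65
i=4: 65 = 8^2 + 1 (b=8); 8→9: 9^2 + 1 = 82; 82−1 = 81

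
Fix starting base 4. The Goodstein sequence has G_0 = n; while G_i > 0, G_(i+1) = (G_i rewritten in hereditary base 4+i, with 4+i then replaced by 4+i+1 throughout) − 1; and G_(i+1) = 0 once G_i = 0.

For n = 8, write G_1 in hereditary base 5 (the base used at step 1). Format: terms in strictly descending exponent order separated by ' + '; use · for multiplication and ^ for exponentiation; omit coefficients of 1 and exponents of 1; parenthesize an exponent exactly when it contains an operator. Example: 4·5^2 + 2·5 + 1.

5 + 4

8 —HB4→ 2·4 —bump→ 2·5 = 10 —(−1)→ 9
9 —HB5→ 5 + 4 —bump→ 6 + 4 = 10 —(−1)→ 9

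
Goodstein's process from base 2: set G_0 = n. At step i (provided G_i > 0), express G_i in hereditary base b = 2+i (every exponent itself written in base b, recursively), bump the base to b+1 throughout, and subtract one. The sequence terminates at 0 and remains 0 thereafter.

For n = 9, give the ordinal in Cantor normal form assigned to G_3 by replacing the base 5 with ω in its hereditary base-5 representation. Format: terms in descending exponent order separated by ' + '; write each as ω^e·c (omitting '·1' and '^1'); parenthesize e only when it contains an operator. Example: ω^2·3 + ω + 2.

G_0 = 9. HB_2(9) = 2^(2 + 1) + 1. Bump = 82. G_1 = 81.
G_1 = 81. HB_3(81) = 3^(3 + 1). Bump = 1024. G_2 = 1023.
G_2 = 1023. HB_4(1023) = 3·4^4 + 3·4^3 + 3·4^2 + 3·4 + 3. Bump = 9843. G_3 = 9842.
G_3 = 9842. HB_5(9842) = 3·5^5 + 3·5^3 + 3·5^2 + 3·5 + 2. Bump = 140744. G_4 = 140743.

ω^ω·3 + ω^3·3 + ω^2·3 + ω·3 + 2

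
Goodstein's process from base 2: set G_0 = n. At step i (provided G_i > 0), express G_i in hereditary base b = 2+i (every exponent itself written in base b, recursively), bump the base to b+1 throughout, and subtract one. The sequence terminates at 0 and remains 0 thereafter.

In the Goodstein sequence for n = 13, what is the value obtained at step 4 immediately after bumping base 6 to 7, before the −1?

[0] 13 ≡ 2^(2 + 1) + 2^2 + 1 (base 2). Lift 3: 109. −1: 108.
[1] 108 ≡ 3^(3 + 1) + 3^3 (base 3). Lift 4: 1280. −1: 1279.
[2] 1279 ≡ 4^(4 + 1) + 3·4^3 + 3·4^2 + 3·4 + 3 (base 4). Lift 5: 16093. −1: 16092.
[3] 16092 ≡ 5^(5 + 1) + 3·5^3 + 3·5^2 + 3·5 + 2 (base 5). Lift 6: 280712. −1: 280711.

5765999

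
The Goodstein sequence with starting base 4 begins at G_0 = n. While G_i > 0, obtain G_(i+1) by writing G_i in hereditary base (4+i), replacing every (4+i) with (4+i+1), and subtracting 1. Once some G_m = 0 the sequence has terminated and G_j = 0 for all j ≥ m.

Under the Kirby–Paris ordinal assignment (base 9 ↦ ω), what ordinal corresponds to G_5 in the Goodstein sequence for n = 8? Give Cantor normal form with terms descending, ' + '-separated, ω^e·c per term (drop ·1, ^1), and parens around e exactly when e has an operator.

ω

8 —HB4→ 2·4 —bump→ 2·5 = 10 —(−1)→ 9
9 —HB5→ 5 + 4 —bump→ 6 + 4 = 10 —(−1)→ 9
9 —HB6→ 6 + 3 —bump→ 7 + 3 = 10 —(−1)→ 9
9 —HB7→ 7 + 2 —bump→ 8 + 2 = 10 —(−1)→ 9
9 —HB8→ 8 + 1 —bump→ 9 + 1 = 10 —(−1)→ 9
9 —HB9→ 9 —bump→ 10 = 10 —(−1)→ 9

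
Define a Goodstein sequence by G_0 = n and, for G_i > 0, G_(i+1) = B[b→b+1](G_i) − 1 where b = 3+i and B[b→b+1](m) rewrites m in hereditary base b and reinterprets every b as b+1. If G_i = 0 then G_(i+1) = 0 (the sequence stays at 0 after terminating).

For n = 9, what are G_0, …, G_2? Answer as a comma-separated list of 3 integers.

base 3: 9 = 3^2; at 4: 4^2 = 16; next = 15
base 4: 15 = 3·4 + 3; at 5: 3·5 + 3 = 18; next = 17

9, 15, 17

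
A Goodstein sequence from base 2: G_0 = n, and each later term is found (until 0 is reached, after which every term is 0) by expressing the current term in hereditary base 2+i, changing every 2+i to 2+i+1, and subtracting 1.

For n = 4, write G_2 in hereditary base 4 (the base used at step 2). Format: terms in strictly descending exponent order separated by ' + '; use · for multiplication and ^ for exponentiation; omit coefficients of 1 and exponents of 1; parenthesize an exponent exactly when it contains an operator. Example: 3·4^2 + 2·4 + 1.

2·4^2 + 2·4 + 1

base 2: 4 = 2^2; at 3: 3^3 = 27; next = 26
base 3: 26 = 2·3^2 + 2·3 + 2; at 4: 2·4^2 + 2·4 + 2 = 42; next = 41
base 4: 41 = 2·4^2 + 2·4 + 1; at 5: 2·5^2 + 2·5 + 1 = 61; next = 60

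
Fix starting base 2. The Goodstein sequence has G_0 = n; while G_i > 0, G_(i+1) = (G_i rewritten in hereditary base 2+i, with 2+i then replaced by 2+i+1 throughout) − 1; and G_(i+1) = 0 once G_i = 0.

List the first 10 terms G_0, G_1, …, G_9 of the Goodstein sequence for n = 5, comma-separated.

5, 27, 255, 467, 775, 1197, 1751, 2454, 3325, 4382

5 —HB2→ 2^2 + 1 —bump→ 3^3 + 1 = 28 —(−1)→ 27
27 —HB3→ 3^3 —bump→ 4^4 = 256 —(−1)→ 255
255 —HB4→ 3·4^3 + 3·4^2 + 3·4 + 3 —bump→ 3·5^3 + 3·5^2 + 3·5 + 3 = 468 —(−1)→ 467
467 —HB5→ 3·5^3 + 3·5^2 + 3·5 + 2 —bump→ 3·6^3 + 3·6^2 + 3·6 + 2 = 776 —(−1)→ 775
775 —HB6→ 3·6^3 + 3·6^2 + 3·6 + 1 —bump→ 3·7^3 + 3·7^2 + 3·7 + 1 = 1198 —(−1)→ 1197
1197 —HB7→ 3·7^3 + 3·7^2 + 3·7 —bump→ 3·8^3 + 3·8^2 + 3·8 = 1752 —(−1)→ 1751
1751 —HB8→ 3·8^3 + 3·8^2 + 2·8 + 7 —bump→ 3·9^3 + 3·9^2 + 2·9 + 7 = 2455 —(−1)→ 2454
2454 —HB9→ 3·9^3 + 3·9^2 + 2·9 + 6 —bump→ 3·10^3 + 3·10^2 + 2·10 + 6 = 3326 —(−1)→ 3325
3325 —HB10→ 3·10^3 + 3·10^2 + 2·10 + 5 —bump→ 3·11^3 + 3·11^2 + 2·11 + 5 = 4383 —(−1)→ 4382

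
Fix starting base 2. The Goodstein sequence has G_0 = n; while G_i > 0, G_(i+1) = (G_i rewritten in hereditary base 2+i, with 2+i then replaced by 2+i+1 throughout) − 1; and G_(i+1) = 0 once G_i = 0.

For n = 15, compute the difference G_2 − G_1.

1172

G_0=15  [base 2] 2^(2 + 1) + 2^2 + 2 + 1  →[2↦3]→  3^(3 + 1) + 3^3 + 3 + 1 = 112  −1 ⇒ G_1=111
G_1=111  [base 3] 3^(3 + 1) + 3^3 + 3  →[3↦4]→  4^(4 + 1) + 4^4 + 4 = 1284  −1 ⇒ G_2=1283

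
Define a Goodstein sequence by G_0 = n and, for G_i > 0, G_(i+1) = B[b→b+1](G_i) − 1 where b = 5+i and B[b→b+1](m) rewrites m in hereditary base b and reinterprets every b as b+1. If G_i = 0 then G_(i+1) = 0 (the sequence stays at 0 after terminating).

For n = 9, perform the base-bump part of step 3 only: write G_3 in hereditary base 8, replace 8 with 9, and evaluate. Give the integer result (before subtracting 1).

G_0=9  [base 5] 5 + 4  →[5↦6]→  6 + 4 = 10  −1 ⇒ G_1=9
G_1=9  [base 6] 6 + 3  →[6↦7]→  7 + 3 = 10  −1 ⇒ G_2=9
G_2=9  [base 7] 7 + 2  →[7↦8]→  8 + 2 = 10  −1 ⇒ G_3=9
G_3=9  [base 8] 8 + 1  →[8↦9]→  9 + 1 = 10  −1 ⇒ G_4=9

10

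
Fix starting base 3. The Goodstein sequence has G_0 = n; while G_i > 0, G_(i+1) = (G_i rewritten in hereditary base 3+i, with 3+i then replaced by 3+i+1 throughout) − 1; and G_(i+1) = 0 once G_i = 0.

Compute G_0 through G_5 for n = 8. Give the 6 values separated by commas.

8 —HB3→ 2·3 + 2 —bump→ 2·4 + 2 = 10 —(−1)→ 9
9 —HB4→ 2·4 + 1 —bump→ 2·5 + 1 = 11 —(−1)→ 10
10 —HB5→ 2·5 —bump→ 2·6 = 12 —(−1)→ 11
11 —HB6→ 6 + 5 —bump→ 7 + 5 = 12 —(−1)→ 11
11 —HB7→ 7 + 4 —bump→ 8 + 4 = 12 —(−1)→ 11

8, 9, 10, 11, 11, 11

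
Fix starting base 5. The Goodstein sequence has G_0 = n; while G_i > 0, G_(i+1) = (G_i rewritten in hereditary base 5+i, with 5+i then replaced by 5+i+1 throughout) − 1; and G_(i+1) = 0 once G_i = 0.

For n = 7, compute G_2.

7

step 0: 7 = 5 + 2; sub 6 for 5: 6 + 2; = 8; G_1 = 8−1 = 7
step 1: 7 = 6 + 1; sub 7 for 6: 7 + 1; = 8; G_2 = 8−1 = 7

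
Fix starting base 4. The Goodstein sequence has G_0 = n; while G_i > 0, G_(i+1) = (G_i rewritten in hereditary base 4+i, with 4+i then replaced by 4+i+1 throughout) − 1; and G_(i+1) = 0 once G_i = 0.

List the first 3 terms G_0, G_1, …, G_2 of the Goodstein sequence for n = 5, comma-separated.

5, 5, 5

G_0 = 5. HB_4(5) = 4 + 1. Bump = 6. G_1 = 5.
G_1 = 5. HB_5(5) = 5. Bump = 6. G_2 = 5.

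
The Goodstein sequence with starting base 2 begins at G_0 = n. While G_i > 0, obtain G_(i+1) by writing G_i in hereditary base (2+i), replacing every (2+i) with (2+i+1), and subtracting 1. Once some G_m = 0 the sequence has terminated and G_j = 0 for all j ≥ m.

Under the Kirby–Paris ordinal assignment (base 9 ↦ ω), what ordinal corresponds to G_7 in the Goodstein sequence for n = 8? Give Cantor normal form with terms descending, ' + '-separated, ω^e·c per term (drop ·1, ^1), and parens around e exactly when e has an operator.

step 0: 8 = 2^(2 + 1); sub 3 for 2: 3^(3 + 1); = 81; G_1 = 81−1 = 80
step 1: 80 = 2·3^3 + 2·3^2 + 2·3 + 2; sub 4 for 3: 2·4^4 + 2·4^2 + 2·4 + 2; = 554; G_2 = 554−1 = 553
step 2: 553 = 2·4^4 + 2·4^2 + 2·4 + 1; sub 5 for 4: 2·5^5 + 2·5^2 + 2·5 + 1; = 6311; G_3 = 6311−1 = 6310
step 3: 6310 = 2·5^5 + 2·5^2 + 2·5; sub 6 for 5: 2·6^6 + 2·6^2 + 2·6; = 93396; G_4 = 93396−1 = 93395
step 4: 93395 = 2·6^6 + 2·6^2 + 6 + 5; sub 7 for 6: 2·7^7 + 2·7^2 + 7 + 5; = 1647196; G_5 = 1647196−1 = 1647195
step 5: 1647195 = 2·7^7 + 2·7^2 + 7 + 4; sub 8 for 7: 2·8^8 + 2·8^2 + 8 + 4; = 33554572; G_6 = 33554572−1 = 33554571
step 6: 33554571 = 2·8^8 + 2·8^2 + 8 + 3; sub 9 for 8: 2·9^9 + 2·9^2 + 9 + 3; = 774841152; G_7 = 774841152−1 = 774841151

ω^ω·2 + ω^2·2 + ω + 2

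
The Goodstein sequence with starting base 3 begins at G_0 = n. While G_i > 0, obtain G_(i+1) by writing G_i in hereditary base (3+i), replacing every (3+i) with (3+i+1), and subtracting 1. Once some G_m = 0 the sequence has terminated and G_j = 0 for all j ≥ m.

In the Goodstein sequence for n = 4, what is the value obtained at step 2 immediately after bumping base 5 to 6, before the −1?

4

step 0: 4 = 3 + 1; sub 4 for 3: 4 + 1; = 5; G_1 = 5−1 = 4
step 1: 4 = 4; sub 5 for 4: 5; = 5; G_2 = 5−1 = 4
step 2: 4 = 4; sub 6 for 5: 4; = 4; G_3 = 4−1 = 3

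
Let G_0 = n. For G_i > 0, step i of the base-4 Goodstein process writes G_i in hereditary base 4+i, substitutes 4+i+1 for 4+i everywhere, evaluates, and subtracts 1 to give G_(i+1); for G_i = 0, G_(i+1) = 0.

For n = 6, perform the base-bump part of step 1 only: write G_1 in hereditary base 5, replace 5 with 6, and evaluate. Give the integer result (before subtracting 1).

7

[0] 6 ≡ 4 + 2 (base 4). Lift 5: 7. −1: 6.
[1] 6 ≡ 5 + 1 (base 5). Lift 6: 7. −1: 6.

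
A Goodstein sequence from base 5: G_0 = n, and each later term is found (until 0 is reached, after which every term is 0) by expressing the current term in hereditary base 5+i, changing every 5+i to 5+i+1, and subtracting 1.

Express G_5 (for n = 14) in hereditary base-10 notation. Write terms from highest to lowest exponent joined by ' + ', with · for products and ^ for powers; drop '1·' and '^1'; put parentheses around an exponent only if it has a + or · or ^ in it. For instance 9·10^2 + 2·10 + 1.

10 + 9

[0] 14 ≡ 2·5 + 4 (base 5). Lift 6: 16. −1: 15.
[1] 15 ≡ 2·6 + 3 (base 6). Lift 7: 17. −1: 16.
[2] 16 ≡ 2·7 + 2 (base 7). Lift 8: 18. −1: 17.
[3] 17 ≡ 2·8 + 1 (base 8). Lift 9: 19. −1: 18.
[4] 18 ≡ 2·9 (base 9). Lift 10: 20. −1: 19.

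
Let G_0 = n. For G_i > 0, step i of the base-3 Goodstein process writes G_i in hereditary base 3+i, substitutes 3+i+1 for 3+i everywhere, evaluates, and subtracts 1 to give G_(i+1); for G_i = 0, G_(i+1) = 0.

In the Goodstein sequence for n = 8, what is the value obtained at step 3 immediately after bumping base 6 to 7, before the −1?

G_0=8  [base 3] 2·3 + 2  →[3↦4]→  2·4 + 2 = 10  −1 ⇒ G_1=9
G_1=9  [base 4] 2·4 + 1  →[4↦5]→  2·5 + 1 = 11  −1 ⇒ G_2=10
G_2=10  [base 5] 2·5  →[5↦6]→  2·6 = 12  −1 ⇒ G_3=11
G_3=11  [base 6] 6 + 5  →[6↦7]→  7 + 5 = 12  −1 ⇒ G_4=11

12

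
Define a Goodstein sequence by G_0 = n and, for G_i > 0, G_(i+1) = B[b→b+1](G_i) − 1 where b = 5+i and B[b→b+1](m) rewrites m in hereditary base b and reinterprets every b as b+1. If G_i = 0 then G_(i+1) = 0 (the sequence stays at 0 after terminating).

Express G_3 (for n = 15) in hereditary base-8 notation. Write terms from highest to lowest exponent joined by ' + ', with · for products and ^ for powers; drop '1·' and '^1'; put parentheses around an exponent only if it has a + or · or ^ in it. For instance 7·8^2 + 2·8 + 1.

2·8 + 3

i=0: 15 = 3·5 (b=5); 5→6: 3·6 = 18; 18−1 = 17
i=1: 17 = 2·6 + 5 (b=6); 6→7: 2·7 + 5 = 19; 19−1 = 18
i=2: 18 = 2·7 + 4 (b=7); 7→8: 2·8 + 4 = 20; 20−1 = 19
i=3: 19 = 2·8 + 3 (b=8); 8→9: 2·9 + 3 = 21; 21−1 = 20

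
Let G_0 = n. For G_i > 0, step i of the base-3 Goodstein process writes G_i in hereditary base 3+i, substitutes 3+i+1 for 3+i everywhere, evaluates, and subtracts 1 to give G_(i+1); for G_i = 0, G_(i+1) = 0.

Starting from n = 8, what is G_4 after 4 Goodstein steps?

G_0=8  [base 3] 2·3 + 2  →[3↦4]→  2·4 + 2 = 10  −1 ⇒ G_1=9
G_1=9  [base 4] 2·4 + 1  →[4↦5]→  2·5 + 1 = 11  −1 ⇒ G_2=10
G_2=10  [base 5] 2·5  →[5↦6]→  2·6 = 12  −1 ⇒ G_3=11
G_3=11  [base 6] 6 + 5  →[6↦7]→  7 + 5 = 12  −1 ⇒ G_4=11
G_4=11  [base 7] 7 + 4  →[7↦8]→  8 + 4 = 12  −1 ⇒ G_5=11

11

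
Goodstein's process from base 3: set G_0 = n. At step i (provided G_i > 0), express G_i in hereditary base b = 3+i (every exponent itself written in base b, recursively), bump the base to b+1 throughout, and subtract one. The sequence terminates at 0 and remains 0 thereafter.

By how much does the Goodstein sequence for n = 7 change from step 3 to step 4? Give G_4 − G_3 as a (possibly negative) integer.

0

(0) 7|_3 = 2·3 + 1 ↦ 2·4 + 1|_4 = 9 ⇒ 8
(1) 8|_4 = 2·4 ↦ 2·5|_5 = 10 ⇒ 9
(2) 9|_5 = 5 + 4 ↦ 6 + 4|_6 = 10 ⇒ 9
(3) 9|_6 = 6 + 3 ↦ 7 + 3|_7 = 10 ⇒ 9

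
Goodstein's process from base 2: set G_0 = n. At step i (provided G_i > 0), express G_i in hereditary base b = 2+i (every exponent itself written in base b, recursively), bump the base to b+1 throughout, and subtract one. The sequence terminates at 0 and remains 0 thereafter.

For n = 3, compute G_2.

base 2: 3 = 2 + 1; at 3: 3 + 1 = 4; next = 3
base 3: 3 = 3; at 4: 4 = 4; next = 3
base 4: 3 = 3; at 5: 3 = 3; next = 2

3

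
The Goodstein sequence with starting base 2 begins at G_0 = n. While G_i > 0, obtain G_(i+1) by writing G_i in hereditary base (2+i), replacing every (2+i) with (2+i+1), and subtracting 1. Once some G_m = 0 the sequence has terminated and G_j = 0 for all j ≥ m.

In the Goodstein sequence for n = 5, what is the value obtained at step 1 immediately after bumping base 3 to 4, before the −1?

G_0 = 5. HB_2(5) = 2^2 + 1. Bump = 28. G_1 = 27.
G_1 = 27. HB_3(27) = 3^3. Bump = 256. G_2 = 255.

256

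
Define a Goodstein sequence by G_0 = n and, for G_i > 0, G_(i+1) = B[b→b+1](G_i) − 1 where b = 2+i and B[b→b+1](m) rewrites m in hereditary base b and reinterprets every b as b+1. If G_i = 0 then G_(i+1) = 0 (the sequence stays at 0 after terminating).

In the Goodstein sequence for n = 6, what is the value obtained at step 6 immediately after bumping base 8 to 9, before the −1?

332148

i=0: 6 = 2^2 + 2 (b=2); 2→3: 3^3 + 3 = 30; 30−1 = 29
i=1: 29 = 3^3 + 2 (b=3); 3→4: 4^4 + 2 = 258; 258−1 = 257
i=2: 257 = 4^4 + 1 (b=4); 4→5: 5^5 + 1 = 3126; 3126−1 = 3125
i=3: 3125 = 5^5 (b=5); 5→6: 6^6 = 46656; 46656−1 = 46655
i=4: 46655 = 5·6^5 + 5·6^4 + 5·6^3 + 5·6^2 + 5·6 + 5 (b=6); 6→7: 5·7^5 + 5·7^4 + 5·7^3 + 5·7^2 + 5·7 + 5 = 98040; 98040−1 = 98039
i=5: 98039 = 5·7^5 + 5·7^4 + 5·7^3 + 5·7^2 + 5·7 + 4 (b=7); 7→8: 5·8^5 + 5·8^4 + 5·8^3 + 5·8^2 + 5·8 + 4 = 187244; 187244−1 = 187243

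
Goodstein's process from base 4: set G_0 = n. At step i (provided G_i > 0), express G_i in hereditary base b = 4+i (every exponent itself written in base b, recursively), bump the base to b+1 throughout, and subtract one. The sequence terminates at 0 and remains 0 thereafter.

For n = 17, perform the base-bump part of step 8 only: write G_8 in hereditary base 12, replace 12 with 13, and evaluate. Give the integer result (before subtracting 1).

63

step 0: 17 = 4^2 + 1; sub 5 for 4: 5^2 + 1; = 26; G_1 = 26−1 = 25
step 1: 25 = 5^2; sub 6 for 5: 6^2; = 36; G_2 = 36−1 = 35
step 2: 35 = 5·6 + 5; sub 7 for 6: 5·7 + 5; = 40; G_3 = 40−1 = 39
step 3: 39 = 5·7 + 4; sub 8 for 7: 5·8 + 4; = 44; G_4 = 44−1 = 43
step 4: 43 = 5·8 + 3; sub 9 for 8: 5·9 + 3; = 48; G_5 = 48−1 = 47
step 5: 47 = 5·9 + 2; sub 10 for 9: 5·10 + 2; = 52; G_6 = 52−1 = 51
step 6: 51 = 5·10 + 1; sub 11 for 10: 5·11 + 1; = 56; G_7 = 56−1 = 55
step 7: 55 = 5·11; sub 12 for 11: 5·12; = 60; G_8 = 60−1 = 59
step 8: 59 = 4·12 + 11; sub 13 for 12: 4·13 + 11; = 63; G_9 = 63−1 = 62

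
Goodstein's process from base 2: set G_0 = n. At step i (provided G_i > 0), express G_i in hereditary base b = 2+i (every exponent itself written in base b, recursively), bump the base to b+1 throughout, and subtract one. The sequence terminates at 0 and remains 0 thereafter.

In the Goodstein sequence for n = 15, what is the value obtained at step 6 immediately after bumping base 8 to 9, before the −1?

3524450281

step 0: 15 = 2^(2 + 1) + 2^2 + 2 + 1; sub 3 for 2: 3^(3 + 1) + 3^3 + 3 + 1; = 112; G_1 = 112−1 = 111
step 1: 111 = 3^(3 + 1) + 3^3 + 3; sub 4 for 3: 4^(4 + 1) + 4^4 + 4; = 1284; G_2 = 1284−1 = 1283
step 2: 1283 = 4^(4 + 1) + 4^4 + 3; sub 5 for 4: 5^(5 + 1) + 5^5 + 3; = 18753; G_3 = 18753−1 = 18752
step 3: 18752 = 5^(5 + 1) + 5^5 + 2; sub 6 for 5: 6^(6 + 1) + 6^6 + 2; = 326594; G_4 = 326594−1 = 326593
step 4: 326593 = 6^(6 + 1) + 6^6 + 1; sub 7 for 6: 7^(7 + 1) + 7^7 + 1; = 6588345; G_5 = 6588345−1 = 6588344
step 5: 6588344 = 7^(7 + 1) + 7^7; sub 8 for 7: 8^(8 + 1) + 8^8; = 150994944; G_6 = 150994944−1 = 150994943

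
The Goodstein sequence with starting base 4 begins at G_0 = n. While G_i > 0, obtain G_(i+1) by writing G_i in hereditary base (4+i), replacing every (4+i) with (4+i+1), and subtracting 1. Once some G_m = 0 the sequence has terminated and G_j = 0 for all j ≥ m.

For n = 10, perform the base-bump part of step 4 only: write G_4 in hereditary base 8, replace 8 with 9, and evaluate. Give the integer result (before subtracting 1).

(0) 10|_4 = 2·4 + 2 ↦ 2·5 + 2|_5 = 12 ⇒ 11
(1) 11|_5 = 2·5 + 1 ↦ 2·6 + 1|_6 = 13 ⇒ 12
(2) 12|_6 = 2·6 ↦ 2·7|_7 = 14 ⇒ 13
(3) 13|_7 = 7 + 6 ↦ 8 + 6|_8 = 14 ⇒ 13
(4) 13|_8 = 8 + 5 ↦ 9 + 5|_9 = 14 ⇒ 13

14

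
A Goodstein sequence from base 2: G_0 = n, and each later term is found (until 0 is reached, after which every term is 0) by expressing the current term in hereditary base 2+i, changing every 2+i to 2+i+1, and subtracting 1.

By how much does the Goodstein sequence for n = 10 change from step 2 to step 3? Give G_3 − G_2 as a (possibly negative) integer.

14600

base 2: 10 = 2^(2 + 1) + 2; at 3: 3^(3 + 1) + 3 = 84; next = 83
base 3: 83 = 3^(3 + 1) + 2; at 4: 4^(4 + 1) + 2 = 1026; next = 1025
base 4: 1025 = 4^(4 + 1) + 1; at 5: 5^(5 + 1) + 1 = 15626; next = 15625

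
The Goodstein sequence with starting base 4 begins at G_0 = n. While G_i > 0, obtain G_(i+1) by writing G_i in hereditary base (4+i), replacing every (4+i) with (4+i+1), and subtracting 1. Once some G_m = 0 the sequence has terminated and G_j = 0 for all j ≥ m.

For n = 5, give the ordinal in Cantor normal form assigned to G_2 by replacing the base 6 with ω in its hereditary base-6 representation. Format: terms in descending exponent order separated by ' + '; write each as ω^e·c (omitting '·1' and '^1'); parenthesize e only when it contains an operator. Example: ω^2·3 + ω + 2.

5

step 0: 5 = 4 + 1; sub 5 for 4: 5 + 1; = 6; G_1 = 6−1 = 5
step 1: 5 = 5; sub 6 for 5: 6; = 6; G_2 = 6−1 = 5
step 2: 5 = 5; sub 7 for 6: 5; = 5; G_3 = 5−1 = 4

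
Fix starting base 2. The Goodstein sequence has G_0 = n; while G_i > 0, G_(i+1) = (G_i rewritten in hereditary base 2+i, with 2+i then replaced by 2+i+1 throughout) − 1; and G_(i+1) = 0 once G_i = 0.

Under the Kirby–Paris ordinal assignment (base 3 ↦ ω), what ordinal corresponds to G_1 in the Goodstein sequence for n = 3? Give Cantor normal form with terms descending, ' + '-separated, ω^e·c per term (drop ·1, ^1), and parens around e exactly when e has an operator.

G_0 = 3. HB_2(3) = 2 + 1. Bump = 4. G_1 = 3.
G_1 = 3. HB_3(3) = 3. Bump = 4. G_2 = 3.

ω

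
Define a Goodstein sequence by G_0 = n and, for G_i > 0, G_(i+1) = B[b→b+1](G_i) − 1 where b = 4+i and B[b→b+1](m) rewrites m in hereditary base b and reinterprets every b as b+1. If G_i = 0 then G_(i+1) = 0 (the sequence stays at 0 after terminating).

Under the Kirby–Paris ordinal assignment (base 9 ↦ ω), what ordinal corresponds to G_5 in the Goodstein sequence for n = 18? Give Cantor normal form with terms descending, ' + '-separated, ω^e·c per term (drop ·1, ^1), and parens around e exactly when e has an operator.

ω·6 + 4

G_0=18  [base 4] 4^2 + 2  →[4↦5]→  5^2 + 2 = 27  −1 ⇒ G_1=26
G_1=26  [base 5] 5^2 + 1  →[5↦6]→  6^2 + 1 = 37  −1 ⇒ G_2=36
G_2=36  [base 6] 6^2  →[6↦7]→  7^2 = 49  −1 ⇒ G_3=48
G_3=48  [base 7] 6·7 + 6  →[7↦8]→  6·8 + 6 = 54  −1 ⇒ G_4=53
G_4=53  [base 8] 6·8 + 5  →[8↦9]→  6·9 + 5 = 59  −1 ⇒ G_5=58
G_5=58  [base 9] 6·9 + 4  →[9↦10]→  6·10 + 4 = 64  −1 ⇒ G_6=63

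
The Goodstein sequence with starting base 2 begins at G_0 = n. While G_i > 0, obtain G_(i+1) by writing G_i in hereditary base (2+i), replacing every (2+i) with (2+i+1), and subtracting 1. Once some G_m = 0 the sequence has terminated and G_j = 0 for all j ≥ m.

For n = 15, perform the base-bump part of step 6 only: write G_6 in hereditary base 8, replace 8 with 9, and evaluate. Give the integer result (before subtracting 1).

15 —HB2→ 2^(2 + 1) + 2^2 + 2 + 1 —bump→ 3^(3 + 1) + 3^3 + 3 + 1 = 112 —(−1)→ 111
111 —HB3→ 3^(3 + 1) + 3^3 + 3 —bump→ 4^(4 + 1) + 4^4 + 4 = 1284 —(−1)→ 1283
1283 —HB4→ 4^(4 + 1) + 4^4 + 3 —bump→ 5^(5 + 1) + 5^5 + 3 = 18753 —(−1)→ 18752
18752 —HB5→ 5^(5 + 1) + 5^5 + 2 —bump→ 6^(6 + 1) + 6^6 + 2 = 326594 —(−1)→ 326593
326593 —HB6→ 6^(6 + 1) + 6^6 + 1 —bump→ 7^(7 + 1) + 7^7 + 1 = 6588345 —(−1)→ 6588344
6588344 —HB7→ 7^(7 + 1) + 7^7 —bump→ 8^(8 + 1) + 8^8 = 150994944 —(−1)→ 150994943

3524450281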